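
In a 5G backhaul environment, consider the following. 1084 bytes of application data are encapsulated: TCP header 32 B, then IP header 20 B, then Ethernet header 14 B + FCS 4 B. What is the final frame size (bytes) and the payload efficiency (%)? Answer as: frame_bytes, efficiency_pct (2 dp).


TCP segment = 1084 + 32 = 1116 B
IP packet = 1116 + 20 = 1136 B
Ethernet frame = 1136 + 14 + 4 = 1154 B
Efficiency = app / frame = 1084 / 1154 = 0.939341 = 93.9341% -> 93.93% (2 dp)

1154, 93.93


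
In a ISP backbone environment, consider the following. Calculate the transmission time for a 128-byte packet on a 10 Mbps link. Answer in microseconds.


Given: packet = 128 bytes, bandwidth = 10 Mbps
Packet in bits = 128 * 8 = 1024 bits
Bandwidth = 10 * 10^6 = 10000000 bps
Time = 1024 / 10000000 seconds
Time in us = 1024 * 10^6 / 10000000 = 102.4

102.4


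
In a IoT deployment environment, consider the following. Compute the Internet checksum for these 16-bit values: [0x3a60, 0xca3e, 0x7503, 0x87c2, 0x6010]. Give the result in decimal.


Given words: [0x3a60, 0xca3e, 0x7503, 0x87c2, 0x6010]
Step 1: Sum all words
Raw sum = 14944 + 51774 + 29955 + 34754 + 24592 = 156019
Step 2: Fold carry: (24947 + 2) = 24949
One's complement = ~24949 & 0xFFFF = 40586

40586


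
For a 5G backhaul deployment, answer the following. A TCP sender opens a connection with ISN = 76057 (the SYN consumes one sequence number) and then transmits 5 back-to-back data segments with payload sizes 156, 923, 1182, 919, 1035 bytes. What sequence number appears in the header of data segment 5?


The SYN occupies sequence number ISN = 76057, so the first data byte is ISN + 1 = 76058.
SEQ of data segment i = (ISN + 1) + sum of payload sizes of segments 1..i-1.
Segment 1: SEQ = 76058, payload = 156 bytes
Segment 2: SEQ = 76214, payload = 923 bytes
Segment 3: SEQ = 77137, payload = 1182 bytes
Segment 4: SEQ = 78319, payload = 919 bytes
Segment 5: SEQ = 79238, payload = 1035 bytes
SEQ of segment 5 = 76058 + 156 + 923 + 1182 + 919 = 79238

79238


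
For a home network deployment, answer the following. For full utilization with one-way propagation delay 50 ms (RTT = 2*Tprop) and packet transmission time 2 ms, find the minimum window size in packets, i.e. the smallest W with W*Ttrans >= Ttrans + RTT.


Given: Ttrans = 2 ms, RTT = 100 ms (= 2 * Tprop, Tprop = 50 ms)
Time until first ACK returns = Ttrans + RTT = 2 + 100 = 102 ms
Need W * Ttrans >= Ttrans + RTT  ->  W >= (Ttrans + RTT) / Ttrans
(Ttrans + RTT) / Ttrans = 102 / 2 = 51
W_min = ceil(51) = 51

51


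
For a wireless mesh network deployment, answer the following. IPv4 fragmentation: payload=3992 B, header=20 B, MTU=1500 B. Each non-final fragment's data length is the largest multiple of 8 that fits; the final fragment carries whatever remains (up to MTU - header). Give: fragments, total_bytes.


Max data per non-final fragment = floor((MTU - header)/8)*8 = floor((1500 - 20)/8)*8 = floor(1480/8)*8 = 1480 B
Final fragment needs no 8-byte alignment: it can carry up to MTU - header = 1480 B
Non-final fragments needed = ceil((payload - 1480) / 1480) = ceil(2512/1480) = ceil(1.6973) = 2
Number of fragments = 2 + 1 = 3
Fragment sizes (data): 2 * 1480 B + 1032 B (last, 1032 <= 1480 OK)
Total bytes sent = payload + n_frags * header = 3992 + 3*20 = 3992 + 60 = 4052 B

3, 4052


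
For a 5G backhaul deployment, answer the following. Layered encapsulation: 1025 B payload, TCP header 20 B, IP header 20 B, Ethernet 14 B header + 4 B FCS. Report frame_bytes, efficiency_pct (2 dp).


TCP segment = 1025 + 20 = 1045 B
IP packet = 1045 + 20 = 1065 B
Ethernet frame = 1065 + 14 + 4 = 1083 B
Efficiency = app / frame = 1025 / 1083 = 0.946445 = 94.6445% -> 94.64% (2 dp)

1083, 94.64


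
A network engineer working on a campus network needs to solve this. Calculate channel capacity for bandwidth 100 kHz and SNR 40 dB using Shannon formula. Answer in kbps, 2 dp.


Given: B = 100 kHz, SNR = 40 dB
SNR linear = 10^(40/10) = 10000
1 + SNR = 10001
log2(10001) = 13.2878566418
C = 100 * 1000 * 13.2878566418 = 1328785.6642 bps
C = 1328.785664 kbps -> 1328.79 kbps (2 dp)

1328.79


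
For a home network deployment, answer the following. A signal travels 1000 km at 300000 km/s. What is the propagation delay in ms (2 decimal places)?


Given: distance = 1000 km, speed = 300000 km/s
Delay = distance / speed = 1000 / 300000 seconds
Delay in ms = 1000 * 1000 / 300000
Delay = 3.3333 ms
Rounded to 2 dp = 3.33 ms

3.33


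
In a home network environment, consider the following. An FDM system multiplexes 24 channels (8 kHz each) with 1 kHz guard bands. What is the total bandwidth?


Given: 24 channels, 8 kHz each, guard = 1 kHz
Channel bandwidth = 24 * 8 = 192 kHz
Guard bands = 23 gaps * 1 kHz = 23 kHz
Total = 192 + 23 = 215 kHz

215


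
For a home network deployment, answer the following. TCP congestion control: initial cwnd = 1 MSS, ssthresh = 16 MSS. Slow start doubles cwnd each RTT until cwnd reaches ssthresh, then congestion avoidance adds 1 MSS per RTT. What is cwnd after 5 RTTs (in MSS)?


RTT 0: cwnd = 1 MSS (initial)
RTT 1: cwnd = 2 MSS (slow start, doubled)
RTT 2: cwnd = 4 MSS (slow start, doubled)
RTT 3: cwnd = 8 MSS (slow start, doubled)
RTT 4: cwnd = 16 MSS (slow start, doubled)
RTT 5: cwnd = 17 MSS (congestion avoidance, +1)

17


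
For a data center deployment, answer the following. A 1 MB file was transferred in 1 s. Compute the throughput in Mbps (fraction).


Given: file = 1 MB, time = 1 s
File in Mb = 1 * 8 = 8 Mb
Throughput = 8 / 1 Mbps
Throughput = 8 Mbps

8


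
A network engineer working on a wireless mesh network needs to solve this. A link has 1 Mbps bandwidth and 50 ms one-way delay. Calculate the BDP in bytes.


Given: bandwidth = 1 Mbps, delay = 50 ms
BDP in bits = 1 * 10^6 * 50 / 1000
BDP in bits = 50000
BDP in bytes = 50000 / 8 = 6250

6250


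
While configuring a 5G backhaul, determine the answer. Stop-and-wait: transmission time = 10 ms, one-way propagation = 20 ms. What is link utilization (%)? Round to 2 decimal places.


Given: Ttrans = 10 ms, Tprop = 20 ms
RTT = 2 * Tprop = 2 * 20 = 40 ms
U = Ttrans / (Ttrans + RTT)
U = 10 / (10 + 40)
U = 10 / 50 = 0.2
U% = 20.00%

20.00


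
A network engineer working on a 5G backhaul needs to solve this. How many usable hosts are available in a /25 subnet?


Given: subnet mask /25
Host bits = 32 - 25 = 7
Total addresses = 2^7 = 128
Usable hosts = 128 - 2 (network + broadcast) = 126

126


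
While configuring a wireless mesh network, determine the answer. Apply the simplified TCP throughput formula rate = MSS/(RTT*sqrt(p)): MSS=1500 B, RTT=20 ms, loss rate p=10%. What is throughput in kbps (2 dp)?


Given: MSS = 1500 bytes, RTT = 20 ms, loss = 10%
RTT in seconds = 20 / 1000 = 0.02
Loss rate = 10% = 0.1
sqrt(loss) = sqrt(0.1) = 0.316227766017
Throughput (bytes/s) = 1500 / (0.02 * 0.316227766017) = 237170.8245
Throughput (kbps) = 237170.8245 * 8 / 1000 = 1897.366596 -> 1897.37 kbps (2 dp)

1897.37


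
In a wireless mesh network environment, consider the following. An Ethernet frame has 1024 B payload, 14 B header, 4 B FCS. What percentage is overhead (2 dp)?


Given: payload = 1024 B, header = 14 B, trailer = 4 B
Overhead bytes = header + trailer = 14 + 4 = 18
Total frame = payload + overhead = 1024 + 18 = 1042
Overhead % = 18 / 1042 * 100 = 1.7274% -> 1.73% (2 dp)

1.73


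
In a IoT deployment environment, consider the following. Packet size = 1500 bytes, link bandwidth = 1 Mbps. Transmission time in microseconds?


Given: packet = 1500 bytes, bandwidth = 1 Mbps
Packet in bits = 1500 * 8 = 12000 bits
Bandwidth = 1 * 10^6 = 1000000 bps
Time = 12000 / 1000000 seconds
Time in us = 12000 * 10^6 / 1000000 = 12000

12000


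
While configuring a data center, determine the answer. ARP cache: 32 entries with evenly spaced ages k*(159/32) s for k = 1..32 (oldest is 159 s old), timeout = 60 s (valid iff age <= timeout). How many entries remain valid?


Ages are k * 159/32 s for k = 1..32 (spacing = 4.9688 s).
Entry k is valid iff k * 159/32 <= 60 iff k <= 32 * 60 / 159 = 12.0755
n_valid = floor(12.0755) = 12
(n_stale = 32 - 12 = 20)

12


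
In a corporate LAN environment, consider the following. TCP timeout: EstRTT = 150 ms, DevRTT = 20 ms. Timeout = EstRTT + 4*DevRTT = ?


Given: EstRTT = 150 ms, DevRTT = 20 ms
Timeout = EstRTT + 4 * DevRTT
4 * DevRTT = 4 * 20 = 80
Timeout = 150 + 80 = 230 ms

230


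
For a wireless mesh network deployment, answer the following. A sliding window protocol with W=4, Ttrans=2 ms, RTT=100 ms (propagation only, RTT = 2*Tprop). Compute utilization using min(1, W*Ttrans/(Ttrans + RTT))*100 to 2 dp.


Given: W = 4, Ttrans = 2 ms, RTT = 100 ms (= 2 * Tprop, Tprop = 50 ms)
Cycle time = Ttrans + RTT = 2 + 100 = 102 ms (first packet sent until its ACK returns)
W * Ttrans = 4 * 2 = 8 ms of sending per cycle
W * Ttrans / (Ttrans + RTT) = 8 / 102 = 0.078431
U = min(1, 0.078431) = 0.078431
U% = 7.84%

7.84


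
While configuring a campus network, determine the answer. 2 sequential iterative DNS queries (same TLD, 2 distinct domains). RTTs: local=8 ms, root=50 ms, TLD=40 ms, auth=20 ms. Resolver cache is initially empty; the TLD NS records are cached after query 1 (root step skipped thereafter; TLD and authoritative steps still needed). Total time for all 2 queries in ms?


Lookup 1 (cold cache): local + root + TLD + auth = 8 + 50 + 40 + 20 = 118 ms
Lookups 2..2 (TLD NS cached -> skip root; new domain -> still ask TLD and auth): local + TLD + auth = 8 + 40 + 20 = 68 ms each
Remaining 1 lookups: 1 * 68 = 68 ms
Total = 118 + 68 = 186 ms

186


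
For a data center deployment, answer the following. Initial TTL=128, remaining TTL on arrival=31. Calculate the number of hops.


Given: initial TTL = 128, received TTL = 31
Hops = initial TTL - received TTL
Hops = 128 - 31 = 97

97


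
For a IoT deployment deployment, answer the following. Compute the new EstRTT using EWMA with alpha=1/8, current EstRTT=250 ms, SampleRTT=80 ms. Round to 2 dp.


Given: EstRTT = 250 ms, SampleRTT = 80 ms, alpha = 1/8
New EstRTT = (1 - alpha) * EstRTT + alpha * SampleRTT
(7/8) * 250 = 218.75
(1/8) * 80 = 10
New EstRTT = 218.75 + 10 = 228.75 ms -> 228.75 ms (2 dp)

228.75


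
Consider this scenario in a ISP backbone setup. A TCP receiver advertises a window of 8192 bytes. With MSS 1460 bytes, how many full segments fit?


Given: RWND = 8192 bytes, MSS = 1460 bytes
Full segments = floor(RWND / MSS)
Full segments = floor(8192 / 1460)
Full segments = floor(5.611) = 5

5


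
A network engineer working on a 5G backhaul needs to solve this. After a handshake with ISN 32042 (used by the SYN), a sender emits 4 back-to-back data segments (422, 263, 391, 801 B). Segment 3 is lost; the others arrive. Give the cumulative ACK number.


SYN uses sequence number 32042; first data byte = ISN + 1 = 32043.
Segment 1: SEQ = 32043, len = 422 B, covers [32043, 32464]
Segment 2: SEQ = 32465, len = 263 B, covers [32465, 32727]
Segment 3: SEQ = 32728, len = 391 B, covers [32728, 33118] [LOST]
Segment 4: SEQ = 33119, len = 801 B, covers [33119, 33919]
In-order data received: bytes [32043, 32727] (segments 1..2).
Segment 3 missing -> gap begins at byte 32728; later segments buffered out of order.
Cumulative ACK = next expected in-order byte = 32043 + 422 + 263 = 32728

32728


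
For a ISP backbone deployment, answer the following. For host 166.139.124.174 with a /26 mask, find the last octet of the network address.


Given: IP = 166.139.124.174, prefix = /26
Subnet mask = 255.255.255.192
Last octet of IP: 174
Last octet of mask: 192
Network last octet = 174 AND 192 = 128

128


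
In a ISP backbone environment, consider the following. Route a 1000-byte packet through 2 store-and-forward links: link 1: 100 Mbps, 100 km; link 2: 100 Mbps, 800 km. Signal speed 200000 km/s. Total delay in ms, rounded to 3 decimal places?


Packet = 1000 bytes = 8000 bits. Store-and-forward: sum (t_trans + t_prop) per link.
Link 1: t_trans = 8000/(100*10^6) s = 0.0800 ms; t_prop = 100/200000 s = 0.5000 ms; subtotal = 0.5800 ms
Link 2: t_trans = 8000/(100*10^6) s = 0.0800 ms; t_prop = 800/200000 s = 4.0000 ms; subtotal = 4.0800 ms
End-to-end = 0.5800 + 4.0800 = 4.6600 ms -> 4.660 ms (3 dp)

4.660


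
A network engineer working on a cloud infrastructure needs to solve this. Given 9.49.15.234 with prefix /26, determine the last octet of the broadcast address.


Given: IP = 9.49.15.234, prefix = /26
Host bits = 32 - 26 = 6
Network last octet = 234 AND mask = 192
Host part size = 2^6 - 1 = 63
Broadcast last octet = 192 OR 63 = 255

255


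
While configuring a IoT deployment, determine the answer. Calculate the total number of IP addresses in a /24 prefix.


Given: CIDR prefix /24
Host bits = 32 - 24 = 8
Total addresses = 2^8 = 256

256


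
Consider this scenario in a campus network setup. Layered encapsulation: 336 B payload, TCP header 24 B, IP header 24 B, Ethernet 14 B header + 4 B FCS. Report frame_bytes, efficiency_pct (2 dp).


TCP segment = 336 + 24 = 360 B
IP packet = 360 + 24 = 384 B
Ethernet frame = 384 + 14 + 4 = 402 B
Efficiency = app / frame = 336 / 402 = 0.835821 = 83.5821% -> 83.58% (2 dp)

402, 83.58


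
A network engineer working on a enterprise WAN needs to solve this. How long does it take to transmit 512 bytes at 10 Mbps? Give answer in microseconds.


Given: packet = 512 bytes, bandwidth = 10 Mbps
Packet in bits = 512 * 8 = 4096 bits
Bandwidth = 10 * 10^6 = 10000000 bps
Time = 4096 / 10000000 seconds
Time in us = 4096 * 10^6 / 10000000 = 409.6

409.6


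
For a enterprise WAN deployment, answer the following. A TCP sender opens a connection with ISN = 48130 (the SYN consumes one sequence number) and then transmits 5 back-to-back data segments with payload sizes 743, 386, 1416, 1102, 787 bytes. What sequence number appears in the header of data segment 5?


The SYN occupies sequence number ISN = 48130, so the first data byte is ISN + 1 = 48131.
SEQ of data segment i = (ISN + 1) + sum of payload sizes of segments 1..i-1.
Segment 1: SEQ = 48131, payload = 743 bytes
Segment 2: SEQ = 48874, payload = 386 bytes
Segment 3: SEQ = 49260, payload = 1416 bytes
Segment 4: SEQ = 50676, payload = 1102 bytes
Segment 5: SEQ = 51778, payload = 787 bytes
SEQ of segment 5 = 48131 + 743 + 386 + 1416 + 1102 = 51778

51778


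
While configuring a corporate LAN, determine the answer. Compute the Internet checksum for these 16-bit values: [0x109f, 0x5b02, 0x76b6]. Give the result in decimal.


Given words: [0x109f, 0x5b02, 0x76b6]
Step 1: Sum all words
Raw sum = 4255 + 23298 + 30390 = 57943
One's complement = ~57943 & 0xFFFF = 7592

7592


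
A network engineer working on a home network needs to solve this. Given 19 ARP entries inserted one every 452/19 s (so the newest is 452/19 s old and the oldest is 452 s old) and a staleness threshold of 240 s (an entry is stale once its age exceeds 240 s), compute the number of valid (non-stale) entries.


Ages are k * 452/19 s for k = 1..19 (spacing = 23.7895 s).
Entry k is valid iff k * 452/19 <= 240 iff k <= 19 * 240 / 452 = 10.0885
n_valid = floor(10.0885) = 10
(n_stale = 19 - 10 = 9)

10


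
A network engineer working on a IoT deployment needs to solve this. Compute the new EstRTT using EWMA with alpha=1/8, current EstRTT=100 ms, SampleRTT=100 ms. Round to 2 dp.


Given: EstRTT = 100 ms, SampleRTT = 100 ms, alpha = 1/8
New EstRTT = (1 - alpha) * EstRTT + alpha * SampleRTT
(7/8) * 100 = 87.5
(1/8) * 100 = 12.5
New EstRTT = 87.5 + 12.5 = 100 ms -> 100.00 ms (2 dp)

100.00


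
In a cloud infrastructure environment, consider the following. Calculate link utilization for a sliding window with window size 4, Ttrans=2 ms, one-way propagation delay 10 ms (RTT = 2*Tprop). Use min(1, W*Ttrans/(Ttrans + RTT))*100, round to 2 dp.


Given: W = 4, Ttrans = 2 ms, RTT = 20 ms (= 2 * Tprop, Tprop = 10 ms)
Cycle time = Ttrans + RTT = 2 + 20 = 22 ms (first packet sent until its ACK returns)
W * Ttrans = 4 * 2 = 8 ms of sending per cycle
W * Ttrans / (Ttrans + RTT) = 8 / 22 = 0.363636
U = min(1, 0.363636) = 0.363636
U% = 36.36%

36.36


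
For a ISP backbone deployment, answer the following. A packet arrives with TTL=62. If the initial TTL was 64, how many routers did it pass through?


Given: initial TTL = 64, received TTL = 62
Hops = initial TTL - received TTL
Hops = 64 - 62 = 2

2


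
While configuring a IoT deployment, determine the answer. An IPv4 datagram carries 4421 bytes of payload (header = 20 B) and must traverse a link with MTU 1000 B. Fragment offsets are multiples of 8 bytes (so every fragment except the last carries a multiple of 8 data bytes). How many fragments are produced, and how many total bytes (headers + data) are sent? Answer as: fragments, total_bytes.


Max data per non-final fragment = floor((MTU - header)/8)*8 = floor((1000 - 20)/8)*8 = floor(980/8)*8 = 976 B
Final fragment needs no 8-byte alignment: it can carry up to MTU - header = 980 B
Non-final fragments needed = ceil((payload - 980) / 976) = ceil(3441/976) = ceil(3.5256) = 4
Number of fragments = 4 + 1 = 5
Fragment sizes (data): 4 * 976 B + 517 B (last, 517 <= 980 OK)
Total bytes sent = payload + n_frags * header = 4421 + 5*20 = 4421 + 100 = 4521 B

5, 4521


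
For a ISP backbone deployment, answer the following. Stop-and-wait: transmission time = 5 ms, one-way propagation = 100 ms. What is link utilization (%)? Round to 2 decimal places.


Given: Ttrans = 5 ms, Tprop = 100 ms
RTT = 2 * Tprop = 2 * 100 = 200 ms
U = Ttrans / (Ttrans + RTT)
U = 5 / (5 + 200)
U = 5 / 205 = 0.02439
U% = 2.44%

2.44


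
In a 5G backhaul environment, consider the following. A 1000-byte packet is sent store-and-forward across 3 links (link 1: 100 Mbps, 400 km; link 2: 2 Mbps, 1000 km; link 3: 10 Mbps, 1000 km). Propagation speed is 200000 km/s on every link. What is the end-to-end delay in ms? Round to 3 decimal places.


Packet = 1000 bytes = 8000 bits. Store-and-forward: sum (t_trans + t_prop) per link.
Link 1: t_trans = 8000/(100*10^6) s = 0.0800 ms; t_prop = 400/200000 s = 2.0000 ms; subtotal = 2.0800 ms
Link 2: t_trans = 8000/(2*10^6) s = 4.0000 ms; t_prop = 1000/200000 s = 5.0000 ms; subtotal = 9.0000 ms
Link 3: t_trans = 8000/(10*10^6) s = 0.8000 ms; t_prop = 1000/200000 s = 5.0000 ms; subtotal = 5.8000 ms
End-to-end = 2.0800 + 9.0000 + 5.8000 = 16.8800 ms -> 16.880 ms (3 dp)

16.880


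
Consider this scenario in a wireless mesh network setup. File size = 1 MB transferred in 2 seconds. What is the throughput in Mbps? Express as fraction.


Given: file = 1 MB, time = 2 s
File in Mb = 1 * 8 = 8 Mb
Throughput = 8 / 2 Mbps
Throughput = 4 Mbps

4


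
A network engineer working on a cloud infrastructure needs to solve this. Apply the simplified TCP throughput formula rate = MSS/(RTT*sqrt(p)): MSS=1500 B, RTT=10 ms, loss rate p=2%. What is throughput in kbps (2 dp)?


Given: MSS = 1500 bytes, RTT = 10 ms, loss = 2%
RTT in seconds = 10 / 1000 = 0.01
Loss rate = 2% = 0.02
sqrt(loss) = sqrt(0.02) = 0.141421356237
Throughput (bytes/s) = 1500 / (0.01 * 0.141421356237) = 1060660.1718
Throughput (kbps) = 1060660.1718 * 8 / 1000 = 8485.281374 -> 8485.28 kbps (2 dp)

8485.28


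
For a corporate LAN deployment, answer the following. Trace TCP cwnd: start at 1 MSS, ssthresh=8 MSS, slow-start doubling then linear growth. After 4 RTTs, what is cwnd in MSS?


RTT 0: cwnd = 1 MSS (initial)
RTT 1: cwnd = 2 MSS (slow start, doubled)
RTT 2: cwnd = 4 MSS (slow start, doubled)
RTT 3: cwnd = 8 MSS (slow start, doubled)
RTT 4: cwnd = 9 MSS (congestion avoidance, +1)

9


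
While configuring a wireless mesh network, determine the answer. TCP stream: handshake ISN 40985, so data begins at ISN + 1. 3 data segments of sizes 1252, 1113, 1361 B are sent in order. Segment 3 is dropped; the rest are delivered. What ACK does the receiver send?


SYN uses sequence number 40985; first data byte = ISN + 1 = 40986.
Segment 1: SEQ = 40986, len = 1252 B, covers [40986, 42237]
Segment 2: SEQ = 42238, len = 1113 B, covers [42238, 43350]
Segment 3: SEQ = 43351, len = 1361 B, covers [43351, 44711] [LOST]
In-order data received: bytes [40986, 43350] (segments 1..2).
Segment 3 missing -> gap begins at byte 43351.
Cumulative ACK = next expected in-order byte = 40986 + 1252 + 1113 = 43351

43351


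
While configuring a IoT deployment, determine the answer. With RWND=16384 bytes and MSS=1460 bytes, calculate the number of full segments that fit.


Given: RWND = 16384 bytes, MSS = 1460 bytes
Full segments = floor(RWND / MSS)
Full segments = floor(16384 / 1460)
Full segments = floor(11.2219) = 11

11


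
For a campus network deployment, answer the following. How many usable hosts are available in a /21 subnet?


Given: subnet mask /21
Host bits = 32 - 21 = 11
Total addresses = 2^11 = 2048
Usable hosts = 2048 - 2 (network + broadcast) = 2046

2046


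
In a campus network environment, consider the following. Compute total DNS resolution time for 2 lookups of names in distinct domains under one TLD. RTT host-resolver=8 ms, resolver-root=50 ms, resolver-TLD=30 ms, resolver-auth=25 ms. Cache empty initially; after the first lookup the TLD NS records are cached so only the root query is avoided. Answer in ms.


Lookup 1 (cold cache): local + root + TLD + auth = 8 + 50 + 30 + 25 = 113 ms
Lookups 2..2 (TLD NS cached -> skip root; new domain -> still ask TLD and auth): local + TLD + auth = 8 + 30 + 25 = 63 ms each
Remaining 1 lookups: 1 * 63 = 63 ms
Total = 113 + 63 = 176 ms

176


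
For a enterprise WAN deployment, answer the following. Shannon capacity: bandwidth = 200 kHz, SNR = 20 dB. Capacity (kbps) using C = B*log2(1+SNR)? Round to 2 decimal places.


Given: B = 200 kHz, SNR = 20 dB
SNR linear = 10^(20/10) = 100
1 + SNR = 101
log2(101) = 6.6582114828
C = 200 * 1000 * 6.6582114828 = 1331642.2966 bps
C = 1331.642297 kbps -> 1331.64 kbps (2 dp)

1331.64


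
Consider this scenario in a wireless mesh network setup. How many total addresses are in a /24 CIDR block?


Given: CIDR prefix /24
Host bits = 32 - 24 = 8
Total addresses = 2^8 = 256

256


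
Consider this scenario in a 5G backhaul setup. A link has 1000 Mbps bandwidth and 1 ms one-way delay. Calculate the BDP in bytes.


Given: bandwidth = 1000 Mbps, delay = 1 ms
BDP in bits = 1000 * 10^6 * 1 / 1000
BDP in bits = 1000000
BDP in bytes = 1000000 / 8 = 125000

125000


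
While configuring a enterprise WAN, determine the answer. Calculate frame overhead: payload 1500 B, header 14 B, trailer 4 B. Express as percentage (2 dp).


Given: payload = 1500 B, header = 14 B, trailer = 4 B
Overhead bytes = header + trailer = 14 + 4 = 18
Total frame = payload + overhead = 1500 + 18 = 1518
Overhead % = 18 / 1518 * 100 = 1.1858% -> 1.19% (2 dp)

1.19


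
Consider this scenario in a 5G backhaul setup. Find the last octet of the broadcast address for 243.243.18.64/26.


Given: IP = 243.243.18.64, prefix = /26
Host bits = 32 - 26 = 6
Network last octet = 64 AND mask = 64
Host part size = 2^6 - 1 = 63
Broadcast last octet = 64 OR 63 = 127

127


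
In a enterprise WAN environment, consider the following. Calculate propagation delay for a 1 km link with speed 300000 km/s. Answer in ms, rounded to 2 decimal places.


Given: distance = 1 km, speed = 300000 km/s
Delay = distance / speed = 1 / 300000 seconds
Delay in ms = 1 * 1000 / 300000
Delay = 0.0033 ms
Rounded to 2 dp = 0.00 ms

0.00


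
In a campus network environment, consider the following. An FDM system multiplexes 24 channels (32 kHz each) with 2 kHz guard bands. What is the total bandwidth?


Given: 24 channels, 32 kHz each, guard = 2 kHz
Channel bandwidth = 24 * 32 = 768 kHz
Guard bands = 23 gaps * 2 kHz = 46 kHz
Total = 768 + 46 = 814 kHz

814


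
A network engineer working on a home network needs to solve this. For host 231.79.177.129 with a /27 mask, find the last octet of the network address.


Given: IP = 231.79.177.129, prefix = /27
Subnet mask = 255.255.255.224
Last octet of IP: 129
Last octet of mask: 224
Network last octet = 129 AND 224 = 128

128


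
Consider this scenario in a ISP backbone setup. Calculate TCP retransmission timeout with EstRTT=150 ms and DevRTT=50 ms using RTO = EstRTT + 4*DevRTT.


Given: EstRTT = 150 ms, DevRTT = 50 ms
Timeout = EstRTT + 4 * DevRTT
4 * DevRTT = 4 * 50 = 200
Timeout = 150 + 200 = 350 ms

350


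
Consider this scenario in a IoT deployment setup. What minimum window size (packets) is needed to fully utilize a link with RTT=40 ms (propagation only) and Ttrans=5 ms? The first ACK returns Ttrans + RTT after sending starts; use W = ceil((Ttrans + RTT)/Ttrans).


Given: Ttrans = 5 ms, RTT = 40 ms (= 2 * Tprop, Tprop = 20 ms)
Time until first ACK returns = Ttrans + RTT = 5 + 40 = 45 ms
Need W * Ttrans >= Ttrans + RTT  ->  W >= (Ttrans + RTT) / Ttrans
(Ttrans + RTT) / Ttrans = 45 / 5 = 9
W_min = ceil(9) = 9

9


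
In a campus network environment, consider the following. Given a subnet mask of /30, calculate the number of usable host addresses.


Given: subnet mask /30
Host bits = 32 - 30 = 2
Total addresses = 2^2 = 4
Usable hosts = 4 - 2 (network + broadcast) = 2

2


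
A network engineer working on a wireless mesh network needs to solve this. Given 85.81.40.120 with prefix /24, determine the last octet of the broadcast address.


Given: IP = 85.81.40.120, prefix = /24
Host bits = 32 - 24 = 8
Network last octet = 120 AND mask = 0
Host part size = 2^8 - 1 = 255
Broadcast last octet = 0 OR 255 = 255

255


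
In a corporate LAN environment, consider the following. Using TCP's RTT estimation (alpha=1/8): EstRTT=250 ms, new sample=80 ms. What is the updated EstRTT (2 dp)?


Given: EstRTT = 250 ms, SampleRTT = 80 ms, alpha = 1/8
New EstRTT = (1 - alpha) * EstRTT + alpha * SampleRTT
(7/8) * 250 = 218.75
(1/8) * 80 = 10
New EstRTT = 218.75 + 10 = 228.75 ms -> 228.75 ms (2 dp)

228.75


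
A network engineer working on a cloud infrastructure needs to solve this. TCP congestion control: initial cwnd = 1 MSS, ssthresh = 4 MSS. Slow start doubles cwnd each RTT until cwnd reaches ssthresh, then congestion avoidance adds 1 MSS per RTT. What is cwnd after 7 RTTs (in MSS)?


RTT 0: cwnd = 1 MSS (initial)
RTT 1: cwnd = 2 MSS (slow start, doubled)
RTT 2: cwnd = 4 MSS (slow start, doubled)
RTT 3: cwnd = 5 MSS (congestion avoidance, +1)
RTT 4: cwnd = 6 MSS (congestion avoidance, +1)
RTT 5: cwnd = 7 MSS (congestion avoidance, +1)
RTT 6: cwnd = 8 MSS (congestion avoidance, +1)
RTT 7: cwnd = 9 MSS (congestion avoidance, +1)

9


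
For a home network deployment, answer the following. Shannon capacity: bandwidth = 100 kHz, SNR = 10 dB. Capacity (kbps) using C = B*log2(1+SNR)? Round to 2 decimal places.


Given: B = 100 kHz, SNR = 10 dB
SNR linear = 10^(10/10) = 10
1 + SNR = 11
log2(11) = 3.4594316186
C = 100 * 1000 * 3.4594316186 = 345943.1619 bps
C = 345.943162 kbps -> 345.94 kbps (2 dp)

345.94


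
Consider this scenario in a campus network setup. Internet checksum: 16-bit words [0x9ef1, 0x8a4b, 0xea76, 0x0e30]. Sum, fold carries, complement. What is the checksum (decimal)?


Given words: [0x9ef1, 0x8a4b, 0xea76, 0x0e30]
Step 1: Sum all words
Raw sum = 40689 + 35403 + 60022 + 3632 = 139746
Step 2: Fold carry: (8674 + 2) = 8676
One's complement = ~8676 & 0xFFFF = 56859

56859


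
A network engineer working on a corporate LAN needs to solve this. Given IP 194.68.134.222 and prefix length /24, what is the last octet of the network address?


Given: IP = 194.68.134.222, prefix = /24
Subnet mask = 255.255.255.0
Last octet of IP: 222
Last octet of mask: 0
Network last octet = 222 AND 0 = 0

0


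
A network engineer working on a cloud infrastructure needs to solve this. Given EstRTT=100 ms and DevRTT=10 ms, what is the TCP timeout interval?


Given: EstRTT = 100 ms, DevRTT = 10 ms
Timeout = EstRTT + 4 * DevRTT
4 * DevRTT = 4 * 10 = 40
Timeout = 100 + 40 = 140 ms

140


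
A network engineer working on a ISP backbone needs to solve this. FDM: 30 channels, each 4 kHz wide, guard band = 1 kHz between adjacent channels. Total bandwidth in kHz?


Given: 30 channels, 4 kHz each, guard = 1 kHz
Channel bandwidth = 30 * 4 = 120 kHz
Guard bands = 29 gaps * 1 kHz = 29 kHz
Total = 120 + 29 = 149 kHz

149


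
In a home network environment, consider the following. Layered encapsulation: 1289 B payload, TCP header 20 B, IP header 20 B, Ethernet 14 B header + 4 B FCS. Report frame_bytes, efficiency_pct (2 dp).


TCP segment = 1289 + 20 = 1309 B
IP packet = 1309 + 20 = 1329 B
Ethernet frame = 1329 + 14 + 4 = 1347 B
Efficiency = app / frame = 1289 / 1347 = 0.956941 = 95.6941% -> 95.69% (2 dp)

1347, 95.69


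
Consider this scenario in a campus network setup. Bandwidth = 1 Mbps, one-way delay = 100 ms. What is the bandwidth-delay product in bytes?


Given: bandwidth = 1 Mbps, delay = 100 ms
BDP in bits = 1 * 10^6 * 100 / 1000
BDP in bits = 100000
BDP in bytes = 100000 / 8 = 12500

12500


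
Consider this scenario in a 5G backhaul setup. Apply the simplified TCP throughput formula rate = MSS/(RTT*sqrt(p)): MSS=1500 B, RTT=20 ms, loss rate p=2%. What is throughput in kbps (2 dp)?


Given: MSS = 1500 bytes, RTT = 20 ms, loss = 2%
RTT in seconds = 20 / 1000 = 0.02
Loss rate = 2% = 0.02
sqrt(loss) = sqrt(0.02) = 0.141421356237
Throughput (bytes/s) = 1500 / (0.02 * 0.141421356237) = 530330.0859
Throughput (kbps) = 530330.0859 * 8 / 1000 = 4242.640687 -> 4242.64 kbps (2 dp)

4242.64


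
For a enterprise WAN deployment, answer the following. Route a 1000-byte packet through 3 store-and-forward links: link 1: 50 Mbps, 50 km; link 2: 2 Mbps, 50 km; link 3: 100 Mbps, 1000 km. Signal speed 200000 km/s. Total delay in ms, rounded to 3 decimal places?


Packet = 1000 bytes = 8000 bits. Store-and-forward: sum (t_trans + t_prop) per link.
Link 1: t_trans = 8000/(50*10^6) s = 0.1600 ms; t_prop = 50/200000 s = 0.2500 ms; subtotal = 0.4100 ms
Link 2: t_trans = 8000/(2*10^6) s = 4.0000 ms; t_prop = 50/200000 s = 0.2500 ms; subtotal = 4.2500 ms
Link 3: t_trans = 8000/(100*10^6) s = 0.0800 ms; t_prop = 1000/200000 s = 5.0000 ms; subtotal = 5.0800 ms
End-to-end = 0.4100 + 4.2500 + 5.0800 = 9.7400 ms -> 9.740 ms (3 dp)

9.740


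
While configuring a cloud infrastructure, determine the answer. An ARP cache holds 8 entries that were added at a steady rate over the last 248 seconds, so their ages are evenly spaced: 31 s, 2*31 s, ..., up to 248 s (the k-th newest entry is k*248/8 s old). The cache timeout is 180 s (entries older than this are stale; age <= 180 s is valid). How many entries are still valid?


Ages are k * 248/8 s for k = 1..8 (spacing = 31.0000 s).
Entry k is valid iff k * 248/8 <= 180 iff k <= 8 * 180 / 248 = 5.8065
n_valid = floor(5.8065) = 5
(n_stale = 8 - 5 = 3)

5


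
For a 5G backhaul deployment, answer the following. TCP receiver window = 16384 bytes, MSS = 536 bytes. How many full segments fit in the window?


Given: RWND = 16384 bytes, MSS = 536 bytes
Full segments = floor(RWND / MSS)
Full segments = floor(16384 / 536)
Full segments = floor(30.5672) = 30

30


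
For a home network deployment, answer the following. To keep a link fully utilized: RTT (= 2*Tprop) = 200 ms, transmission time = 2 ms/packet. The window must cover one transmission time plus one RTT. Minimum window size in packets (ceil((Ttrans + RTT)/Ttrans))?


Given: Ttrans = 2 ms, RTT = 200 ms (= 2 * Tprop, Tprop = 100 ms)
Time until first ACK returns = Ttrans + RTT = 2 + 200 = 202 ms
Need W * Ttrans >= Ttrans + RTT  ->  W >= (Ttrans + RTT) / Ttrans
(Ttrans + RTT) / Ttrans = 202 / 2 = 101
W_min = ceil(101) = 101

101


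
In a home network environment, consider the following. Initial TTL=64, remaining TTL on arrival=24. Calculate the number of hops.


Given: initial TTL = 64, received TTL = 24
Hops = initial TTL - received TTL
Hops = 64 - 24 = 40

40


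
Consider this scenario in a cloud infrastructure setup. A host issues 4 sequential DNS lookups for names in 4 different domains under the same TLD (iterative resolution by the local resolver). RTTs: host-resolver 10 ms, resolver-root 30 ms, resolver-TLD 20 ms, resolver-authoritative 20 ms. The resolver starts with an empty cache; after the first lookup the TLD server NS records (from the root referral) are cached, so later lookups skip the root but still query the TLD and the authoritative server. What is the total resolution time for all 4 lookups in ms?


Lookup 1 (cold cache): local + root + TLD + auth = 10 + 30 + 20 + 20 = 80 ms
Lookups 2..4 (TLD NS cached -> skip root; new domain -> still ask TLD and auth): local + TLD + auth = 10 + 20 + 20 = 50 ms each
Remaining 3 lookups: 3 * 50 = 150 ms
Total = 80 + 150 = 230 ms

230


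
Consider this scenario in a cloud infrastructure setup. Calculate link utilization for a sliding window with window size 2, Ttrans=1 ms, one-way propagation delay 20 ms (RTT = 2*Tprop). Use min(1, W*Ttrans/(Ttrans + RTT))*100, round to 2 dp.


Given: W = 2, Ttrans = 1 ms, RTT = 40 ms (= 2 * Tprop, Tprop = 20 ms)
Cycle time = Ttrans + RTT = 1 + 40 = 41 ms (first packet sent until its ACK returns)
W * Ttrans = 2 * 1 = 2 ms of sending per cycle
W * Ttrans / (Ttrans + RTT) = 2 / 41 = 0.048780
U = min(1, 0.048780) = 0.048780
U% = 4.88%

4.88


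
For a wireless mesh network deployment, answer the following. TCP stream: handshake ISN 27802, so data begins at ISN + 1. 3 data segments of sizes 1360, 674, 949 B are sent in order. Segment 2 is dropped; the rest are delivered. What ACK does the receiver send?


SYN uses sequence number 27802; first data byte = ISN + 1 = 27803.
Segment 1: SEQ = 27803, len = 1360 B, covers [27803, 29162]
Segment 2: SEQ = 29163, len = 674 B, covers [29163, 29836] [LOST]
Segment 3: SEQ = 29837, len = 949 B, covers [29837, 30785]
In-order data received: bytes [27803, 29162] (segments 1..1).
Segment 2 missing -> gap begins at byte 29163; later segments buffered out of order.
Cumulative ACK = next expected in-order byte = 27803 + 1360 = 29163

29163


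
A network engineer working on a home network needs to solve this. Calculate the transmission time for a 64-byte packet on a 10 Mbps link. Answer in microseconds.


Given: packet = 64 bytes, bandwidth = 10 Mbps
Packet in bits = 64 * 8 = 512 bits
Bandwidth = 10 * 10^6 = 10000000 bps
Time = 512 / 10000000 seconds
Time in us = 512 * 10^6 / 10000000 = 51.2

51.2


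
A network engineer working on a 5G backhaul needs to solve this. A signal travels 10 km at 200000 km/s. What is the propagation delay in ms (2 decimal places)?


Given: distance = 10 km, speed = 200000 km/s
Delay = distance / speed = 10 / 200000 seconds
Delay in ms = 10 * 1000 / 200000
Delay = 0.0500 ms
Rounded to 2 dp = 0.05 ms

0.05


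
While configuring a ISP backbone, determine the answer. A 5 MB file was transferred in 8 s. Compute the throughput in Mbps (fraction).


Given: file = 5 MB, time = 8 s
File in Mb = 5 * 8 = 40 Mb
Throughput = 40 / 8 Mbps
Throughput = 5 Mbps

5


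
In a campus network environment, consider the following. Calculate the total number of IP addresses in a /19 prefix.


Given: CIDR prefix /19
Host bits = 32 - 19 = 13
Total addresses = 2^13 = 8192

8192


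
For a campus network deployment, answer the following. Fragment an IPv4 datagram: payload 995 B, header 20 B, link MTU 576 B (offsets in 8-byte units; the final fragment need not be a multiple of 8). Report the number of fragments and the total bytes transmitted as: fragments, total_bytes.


Max data per non-final fragment = floor((MTU - header)/8)*8 = floor((576 - 20)/8)*8 = floor(556/8)*8 = 552 B
Final fragment needs no 8-byte alignment: it can carry up to MTU - header = 556 B
Non-final fragments needed = ceil((payload - 556) / 552) = ceil(439/552) = ceil(0.7953) = 1
Number of fragments = 1 + 1 = 2
Fragment sizes (data): 1 * 552 B + 443 B (last, 443 <= 556 OK)
Total bytes sent = payload + n_frags * header = 995 + 2*20 = 995 + 40 = 1035 B

2, 1035


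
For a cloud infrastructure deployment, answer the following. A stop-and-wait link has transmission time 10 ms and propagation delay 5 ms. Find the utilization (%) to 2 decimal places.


Given: Ttrans = 10 ms, Tprop = 5 ms
RTT = 2 * Tprop = 2 * 5 = 10 ms
U = Ttrans / (Ttrans + RTT)
U = 10 / (10 + 10)
U = 10 / 20 = 0.5
U% = 50.00%

50.00


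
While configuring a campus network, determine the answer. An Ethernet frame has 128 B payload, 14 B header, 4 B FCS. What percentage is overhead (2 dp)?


Given: payload = 128 B, header = 14 B, trailer = 4 B
Overhead bytes = header + trailer = 14 + 4 = 18
Total frame = payload + overhead = 128 + 18 = 146
Overhead % = 18 / 146 * 100 = 12.3288% -> 12.33% (2 dp)

12.33


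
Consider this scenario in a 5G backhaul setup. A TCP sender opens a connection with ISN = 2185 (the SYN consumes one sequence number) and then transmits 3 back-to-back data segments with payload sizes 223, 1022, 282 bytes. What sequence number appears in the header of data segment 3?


The SYN occupies sequence number ISN = 2185, so the first data byte is ISN + 1 = 2186.
SEQ of data segment i = (ISN + 1) + sum of payload sizes of segments 1..i-1.
Segment 1: SEQ = 2186, payload = 223 bytes
Segment 2: SEQ = 2409, payload = 1022 bytes
Segment 3: SEQ = 3431, payload = 282 bytes
SEQ of segment 3 = 2186 + 223 + 1022 = 3431

3431


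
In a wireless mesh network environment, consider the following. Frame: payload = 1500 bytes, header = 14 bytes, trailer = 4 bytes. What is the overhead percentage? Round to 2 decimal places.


Given: payload = 1500 B, header = 14 B, trailer = 4 B
Overhead bytes = header + trailer = 14 + 4 = 18
Total frame = payload + overhead = 1500 + 18 = 1518
Overhead % = 18 / 1518 * 100 = 1.1858% -> 1.19% (2 dp)

1.19


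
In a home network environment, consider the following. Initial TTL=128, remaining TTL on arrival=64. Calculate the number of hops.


Given: initial TTL = 128, received TTL = 64
Hops = initial TTL - received TTL
Hops = 128 - 64 = 64

64


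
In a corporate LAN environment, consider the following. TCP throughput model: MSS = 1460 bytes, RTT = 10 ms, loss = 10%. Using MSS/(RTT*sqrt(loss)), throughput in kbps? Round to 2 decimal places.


Given: MSS = 1460 bytes, RTT = 10 ms, loss = 10%
RTT in seconds = 10 / 1000 = 0.01
Loss rate = 10% = 0.1
sqrt(loss) = sqrt(0.1) = 0.316227766017
Throughput (bytes/s) = 1460 / (0.01 * 0.316227766017) = 461692.5384
Throughput (kbps) = 461692.5384 * 8 / 1000 = 3693.540307 -> 3693.54 kbps (2 dp)

3693.54


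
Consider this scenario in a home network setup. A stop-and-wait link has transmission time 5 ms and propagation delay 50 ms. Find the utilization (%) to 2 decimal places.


Given: Ttrans = 5 ms, Tprop = 50 ms
RTT = 2 * Tprop = 2 * 50 = 100 ms
U = Ttrans / (Ttrans + RTT)
U = 5 / (5 + 100)
U = 5 / 105 = 0.047619
U% = 4.76%

4.76


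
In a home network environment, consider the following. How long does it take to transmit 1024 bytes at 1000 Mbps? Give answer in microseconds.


Given: packet = 1024 bytes, bandwidth = 1000 Mbps
Packet in bits = 1024 * 8 = 8192 bits
Bandwidth = 1000 * 10^6 = 1000000000 bps
Time = 8192 / 1000000000 seconds
Time in us = 8192 * 10^6 / 1000000000 = 8.192

8.192


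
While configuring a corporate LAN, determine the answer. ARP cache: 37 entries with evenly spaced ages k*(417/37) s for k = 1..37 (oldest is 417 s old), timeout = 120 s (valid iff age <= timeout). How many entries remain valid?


Ages are k * 417/37 s for k = 1..37 (spacing = 11.2703 s).
Entry k is valid iff k * 417/37 <= 120 iff k <= 37 * 120 / 417 = 10.6475
n_valid = floor(10.6475) = 10
(n_stale = 37 - 10 = 27)

10


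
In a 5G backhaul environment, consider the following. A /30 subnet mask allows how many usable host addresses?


Given: subnet mask /30
Host bits = 32 - 30 = 2
Total addresses = 2^2 = 4
Usable hosts = 4 - 2 (network + broadcast) = 2

2


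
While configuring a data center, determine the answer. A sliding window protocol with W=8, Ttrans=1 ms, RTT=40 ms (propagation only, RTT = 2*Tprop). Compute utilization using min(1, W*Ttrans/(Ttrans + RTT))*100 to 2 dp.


Given: W = 8, Ttrans = 1 ms, RTT = 40 ms (= 2 * Tprop, Tprop = 20 ms)
Cycle time = Ttrans + RTT = 1 + 40 = 41 ms (first packet sent until its ACK returns)
W * Ttrans = 8 * 1 = 8 ms of sending per cycle
W * Ttrans / (Ttrans + RTT) = 8 / 41 = 0.195122
U = min(1, 0.195122) = 0.195122
U% = 19.51%

19.51
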